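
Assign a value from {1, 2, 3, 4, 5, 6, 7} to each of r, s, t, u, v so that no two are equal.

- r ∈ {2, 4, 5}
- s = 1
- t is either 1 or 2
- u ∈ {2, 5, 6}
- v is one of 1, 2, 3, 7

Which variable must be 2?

t

s's domain is down to {1}, so s = 1. Strike 1 from t, v.
So 2 goes to t.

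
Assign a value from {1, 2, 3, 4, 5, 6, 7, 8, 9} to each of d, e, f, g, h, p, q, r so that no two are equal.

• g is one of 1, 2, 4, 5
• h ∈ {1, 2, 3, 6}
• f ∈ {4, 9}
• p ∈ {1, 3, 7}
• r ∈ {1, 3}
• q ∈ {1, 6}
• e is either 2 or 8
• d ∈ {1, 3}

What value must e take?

8

The 2 variables d and r are confined to {1, 3}, which locks those values in; drop them from g, h, p, q.
That leaves p = 7.
That leaves q = 6. So h can't be 6.
h's domain is down to {2}, so h = 2. Strike 2 from e, g.
So e = 8.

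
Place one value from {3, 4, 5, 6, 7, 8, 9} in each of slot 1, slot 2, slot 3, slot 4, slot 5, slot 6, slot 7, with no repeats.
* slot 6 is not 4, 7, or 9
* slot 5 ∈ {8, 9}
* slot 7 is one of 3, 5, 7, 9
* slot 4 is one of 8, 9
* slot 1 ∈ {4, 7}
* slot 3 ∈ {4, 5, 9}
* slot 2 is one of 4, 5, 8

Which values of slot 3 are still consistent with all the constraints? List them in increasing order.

4, 5

Among the 7 variables, 6 fits only slot 6 (and all 7 values in {3, 4, 5, 6, 7, 8, 9} must be used), so slot 6 = 6.
The 6 still-open variables draw from only 6 values {3, 4, 5, 7, 8, 9}, so each is used; only slot 7 can be 3, hence slot 7 = 3.
The 5 still-open variables draw from only 5 values {4, 5, 7, 8, 9}, so each is used; only slot 1 can be 7, hence slot 1 = 7.
slot 4 and slot 5 between them cover only {8, 9} — a naked pair. Remove those values from slot 2, slot 3.
No further eliminations apply; slot 3 can still be any of 4, 5.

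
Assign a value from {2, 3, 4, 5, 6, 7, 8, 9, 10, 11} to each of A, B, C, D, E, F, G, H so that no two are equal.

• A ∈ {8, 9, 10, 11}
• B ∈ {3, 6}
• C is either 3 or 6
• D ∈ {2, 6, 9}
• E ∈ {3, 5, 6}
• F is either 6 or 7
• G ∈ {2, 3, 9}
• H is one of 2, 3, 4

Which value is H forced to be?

B and C between them cover only {3, 6} — a naked pair. Remove those values from D, E, F, G, H.
E must be 5 (only option left).
That leaves F = 7.
The 2 variables D and G are confined to {2, 9}, which locks those values in; drop them from A, H.
So H = 4.

4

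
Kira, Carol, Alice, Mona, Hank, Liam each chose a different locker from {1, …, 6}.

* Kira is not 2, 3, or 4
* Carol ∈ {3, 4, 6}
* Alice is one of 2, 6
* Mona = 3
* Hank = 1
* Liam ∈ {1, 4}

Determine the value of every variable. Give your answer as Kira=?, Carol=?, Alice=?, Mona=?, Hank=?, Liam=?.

Kira=5, Carol=6, Alice=2, Mona=3, Hank=1, Liam=4

Mona's domain is down to {3}, so Mona = 3. So Carol can't be 3.
Hank's domain is down to {1}, so Hank = 1. So Kira, Liam can't be 1.
Liam must be 4 (only option left). So Carol can't be 4.
Carol's domain is down to {6}, so Carol = 6. So Kira, Alice can't be 6.
That leaves Alice = 2.
Kira must be 5 (only option left).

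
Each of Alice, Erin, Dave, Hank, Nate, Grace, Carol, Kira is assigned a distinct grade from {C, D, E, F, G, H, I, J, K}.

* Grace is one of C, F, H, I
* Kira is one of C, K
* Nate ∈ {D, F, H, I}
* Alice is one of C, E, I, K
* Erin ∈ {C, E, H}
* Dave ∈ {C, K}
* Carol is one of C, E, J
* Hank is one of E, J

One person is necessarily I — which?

The 8 variables together cover exactly {C, D, E, F, H, I, J, K} — 8 values for 8 variables — and D appears only in Nate's list, so Nate = D.
The 7 still-open variables draw from only 7 values {C, E, F, H, I, J, K}, so each is used; only Grace can be F, hence Grace = F.
Among the 6 still-open variables, H fits only Erin (and all 6 values in {C, E, H, I, J, K} must be used), so Erin = H.
Among the 5 still-open variables, I fits only Alice (and all 5 values in {C, E, I, J, K} must be used), so Alice = I.

Alice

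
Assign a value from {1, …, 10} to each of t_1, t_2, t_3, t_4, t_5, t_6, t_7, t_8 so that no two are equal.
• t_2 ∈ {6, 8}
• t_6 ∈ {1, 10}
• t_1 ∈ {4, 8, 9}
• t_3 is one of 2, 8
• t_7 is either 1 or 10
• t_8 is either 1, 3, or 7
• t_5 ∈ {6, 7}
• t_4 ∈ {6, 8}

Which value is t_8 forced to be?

t_2 and t_4 between them cover only {6, 8} — a naked pair. Remove those values from t_1, t_3, t_5.
t_3's domain is down to {2}, so t_3 = 2.
t_5 has just one choice, so t_5 = 7. Remove 7 from t_8.
t_6 and t_7 share exactly the 2 values {1, 10}; by pigeonhole those values go to them, so strike 1, 10 from t_8.
So t_8 = 3.

3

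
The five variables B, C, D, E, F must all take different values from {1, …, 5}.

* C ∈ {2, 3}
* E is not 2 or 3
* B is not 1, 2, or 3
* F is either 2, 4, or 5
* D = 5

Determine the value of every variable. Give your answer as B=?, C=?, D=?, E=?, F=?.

B=4, C=3, D=5, E=1, F=2

D has just one choice, so D = 5. So B, E, F can't be 5.
B has just one choice, so B = 4. Remove 4 from E, F.
E must be 1 (only option left).
That leaves F = 2. Remove 2 from C.
That leaves C = 3.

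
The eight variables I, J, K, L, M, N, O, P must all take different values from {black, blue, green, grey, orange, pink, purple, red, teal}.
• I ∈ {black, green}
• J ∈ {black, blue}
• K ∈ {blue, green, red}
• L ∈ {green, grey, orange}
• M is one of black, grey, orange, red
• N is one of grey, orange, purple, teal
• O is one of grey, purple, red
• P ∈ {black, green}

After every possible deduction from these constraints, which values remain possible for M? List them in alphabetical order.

Among the 8 variables, teal fits only N (and all 8 values in {black, blue, green, grey, orange, purple, red, teal} must be used), so N = teal.
Among the 7 still-open variables, purple fits only O (and all 7 values in {black, blue, green, grey, orange, purple, red} must be used), so O = purple.
I and P between them cover only {black, green} — a naked pair. Remove those values from J, K, L, M.
J must be blue (only option left). So K can't be blue.
K must be red (only option left). Remove red from M.
No further eliminations apply; M can still be any of grey, orange.

grey, orange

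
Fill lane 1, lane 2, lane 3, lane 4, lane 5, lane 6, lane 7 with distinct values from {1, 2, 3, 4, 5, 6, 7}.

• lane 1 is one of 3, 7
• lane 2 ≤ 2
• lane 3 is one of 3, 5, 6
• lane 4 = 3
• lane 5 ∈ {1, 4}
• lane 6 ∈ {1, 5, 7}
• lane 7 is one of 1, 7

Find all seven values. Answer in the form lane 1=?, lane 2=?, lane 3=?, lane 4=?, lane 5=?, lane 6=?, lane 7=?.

lane 1=7, lane 2=2, lane 3=6, lane 4=3, lane 5=4, lane 6=5, lane 7=1

lane 4 must be 3 (only option left). So lane 1, lane 3 can't be 3.
That leaves lane 1 = 7. Remove 7 from lane 6, lane 7.
lane 7 must be 1 (only option left). Strike 1 from lane 2, lane 5, lane 6.
lane 2 has just one choice, so lane 2 = 2.
lane 5 has just one choice, so lane 5 = 4.
That leaves lane 6 = 5. Remove 5 from lane 3.
lane 3 must be 6 (only option left).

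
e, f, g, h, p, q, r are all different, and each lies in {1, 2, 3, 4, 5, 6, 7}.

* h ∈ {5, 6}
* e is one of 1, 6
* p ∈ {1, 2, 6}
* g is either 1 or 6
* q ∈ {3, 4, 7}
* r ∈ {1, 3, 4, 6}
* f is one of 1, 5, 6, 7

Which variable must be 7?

Among the 7 variables, 2 fits only p (and all 7 values in {1, 2, 3, 4, 5, 6, 7} must be used), so p = 2.
The 2 variables e and g are confined to {1, 6}, which locks those values in; drop them from f, h, r.
h must be 5 (only option left). So f can't be 5.
So 7 goes to f.

f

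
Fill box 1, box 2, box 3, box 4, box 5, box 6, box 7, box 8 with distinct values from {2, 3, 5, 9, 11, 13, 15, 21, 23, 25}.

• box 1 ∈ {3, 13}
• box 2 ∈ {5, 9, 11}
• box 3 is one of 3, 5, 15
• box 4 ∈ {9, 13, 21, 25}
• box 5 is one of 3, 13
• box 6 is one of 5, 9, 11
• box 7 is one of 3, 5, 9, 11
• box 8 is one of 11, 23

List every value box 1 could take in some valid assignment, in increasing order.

box 1 and box 5 between them cover only {3, 13} — a naked pair. Remove those values from box 3, box 4, box 7.
The 3 variables box 2, box 6, box 7 are confined to {5, 9, 11}, which locks those values in; drop them from box 3, box 4, box 8.
That leaves box 3 = 15.
box 8's domain is down to {23}, so box 8 = 23.
No further eliminations apply; box 1 can still be any of 3, 13.

3, 13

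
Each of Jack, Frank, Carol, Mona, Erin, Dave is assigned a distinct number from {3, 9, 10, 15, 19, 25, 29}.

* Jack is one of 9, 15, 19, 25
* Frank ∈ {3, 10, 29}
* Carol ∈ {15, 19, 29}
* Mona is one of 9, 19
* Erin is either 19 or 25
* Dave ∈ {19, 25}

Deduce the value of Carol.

29

Erin and Dave between them cover only {19, 25} — a naked pair. Remove those values from Jack, Carol, Mona.
Mona must be 9 (only option left). Remove 9 from Jack.
Jack has just one choice, so Jack = 15. Remove 15 from Carol.
So Carol = 29.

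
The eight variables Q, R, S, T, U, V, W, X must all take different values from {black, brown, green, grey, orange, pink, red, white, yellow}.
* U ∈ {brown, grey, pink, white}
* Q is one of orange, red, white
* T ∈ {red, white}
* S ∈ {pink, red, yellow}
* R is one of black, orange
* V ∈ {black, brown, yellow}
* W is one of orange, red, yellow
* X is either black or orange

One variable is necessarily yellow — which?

W

Among the 8 variables, grey fits only U (and all 8 values in {black, brown, grey, orange, pink, red, white, yellow} must be used), so U = grey.
Among the 7 still-open variables, brown fits only V (and all 7 values in {black, brown, orange, pink, red, white, yellow} must be used), so V = brown.
Among the 6 still-open variables, pink fits only S (and all 6 values in {black, orange, pink, red, white, yellow} must be used), so S = pink.
The 5 still-open variables draw from only 5 values {black, orange, red, white, yellow}, so each is used; only W can be yellow, hence W = yellow.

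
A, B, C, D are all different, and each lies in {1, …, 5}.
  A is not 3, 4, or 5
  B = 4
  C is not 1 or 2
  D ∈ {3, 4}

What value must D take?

B's domain is down to {4}, so B = 4. So C, D can't be 4.
So D = 3.

3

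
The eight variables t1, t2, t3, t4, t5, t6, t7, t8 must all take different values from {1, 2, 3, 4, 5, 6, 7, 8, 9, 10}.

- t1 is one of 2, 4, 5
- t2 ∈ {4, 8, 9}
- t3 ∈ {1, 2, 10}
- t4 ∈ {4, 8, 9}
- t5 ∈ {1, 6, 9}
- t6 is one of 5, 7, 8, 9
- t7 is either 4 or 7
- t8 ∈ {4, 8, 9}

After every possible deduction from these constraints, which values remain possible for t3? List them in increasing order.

t2, t4, t8 share exactly the 3 values {4, 8, 9}; by pigeonhole those values go to them, so strike 4, 8, 9 from t1, t5, t6, t7.
t7 has just one choice, so t7 = 7. Remove 7 from t6.
That leaves t6 = 5. So t1 can't be 5.
t1's domain is down to {2}, so t1 = 2. So t3 can't be 2.
No further eliminations apply; t3 can still be any of 1, 10.

1, 10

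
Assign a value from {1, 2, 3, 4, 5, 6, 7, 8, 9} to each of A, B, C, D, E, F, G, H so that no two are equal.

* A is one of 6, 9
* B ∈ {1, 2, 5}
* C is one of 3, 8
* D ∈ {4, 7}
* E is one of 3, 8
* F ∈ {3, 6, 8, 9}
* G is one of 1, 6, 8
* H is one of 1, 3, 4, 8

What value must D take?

7

C and E share exactly the 2 values {3, 8}; by pigeonhole those values go to them, so strike 3, 8 from F, G, H.
The 2 variables A and F are confined to {6, 9}, which locks those values in; drop them from G.
G's domain is down to {1}, so G = 1. Strike 1 from B, H.
H's domain is down to {4}, so H = 4. Eliminate 4 elsewhere: D.
So D = 7.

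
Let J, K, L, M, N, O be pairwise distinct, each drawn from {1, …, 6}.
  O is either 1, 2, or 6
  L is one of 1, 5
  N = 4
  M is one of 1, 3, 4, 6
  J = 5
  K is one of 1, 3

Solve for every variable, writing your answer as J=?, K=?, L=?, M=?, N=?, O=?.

J=5, K=3, L=1, M=6, N=4, O=2

J's domain is down to {5}, so J = 5. Strike 5 from L.
L has just one choice, so L = 1. Eliminate 1 elsewhere: K, M, O.
N must be 4 (only option left). Remove 4 from M.
That leaves K = 3. Eliminate 3 elsewhere: M.
That leaves M = 6. Remove 6 from O.
That leaves O = 2.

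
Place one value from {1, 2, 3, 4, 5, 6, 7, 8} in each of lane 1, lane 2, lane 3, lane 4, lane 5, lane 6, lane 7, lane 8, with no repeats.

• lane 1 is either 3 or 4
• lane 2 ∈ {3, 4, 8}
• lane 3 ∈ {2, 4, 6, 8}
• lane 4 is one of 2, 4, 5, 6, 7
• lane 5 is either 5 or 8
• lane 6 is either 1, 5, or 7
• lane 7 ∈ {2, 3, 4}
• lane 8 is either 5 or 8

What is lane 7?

2

Among the 8 variables, 1 fits only lane 6 (and all 8 values in {1, 2, 3, 4, 5, 6, 7, 8} must be used), so lane 6 = 1.
The 7 still-open variables draw from only 7 values {2, 3, 4, 5, 6, 7, 8}, so each is used; only lane 4 can be 7, hence lane 4 = 7.
The 6 still-open variables draw from only 6 values {2, 3, 4, 5, 6, 8}, so each is used; only lane 3 can be 6, hence lane 3 = 6.
Among the 5 still-open variables, 2 fits only lane 7 (and all 5 values in {2, 3, 4, 5, 8} must be used), so lane 7 = 2.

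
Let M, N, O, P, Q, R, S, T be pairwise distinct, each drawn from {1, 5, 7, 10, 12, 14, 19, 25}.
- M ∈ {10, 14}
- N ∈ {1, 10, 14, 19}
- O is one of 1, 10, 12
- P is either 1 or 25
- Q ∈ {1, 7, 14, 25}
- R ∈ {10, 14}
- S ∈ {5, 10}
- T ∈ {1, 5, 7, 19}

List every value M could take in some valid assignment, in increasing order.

The 8 variables draw from only 8 values {1, 5, 7, 10, 12, 14, 19, 25}, so each is used; only O can be 12, hence O = 12.
M and R share exactly the 2 values {10, 14}; by pigeonhole those values go to them, so strike 10, 14 from N, Q, S.
S's domain is down to {5}, so S = 5. Remove 5 from T.
No further eliminations apply; M can still be any of 10, 14.

10, 14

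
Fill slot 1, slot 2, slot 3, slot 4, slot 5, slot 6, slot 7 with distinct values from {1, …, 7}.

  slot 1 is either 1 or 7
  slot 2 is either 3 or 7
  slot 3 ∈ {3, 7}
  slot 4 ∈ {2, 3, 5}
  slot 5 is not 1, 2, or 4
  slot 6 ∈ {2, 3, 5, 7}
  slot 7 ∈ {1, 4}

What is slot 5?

6

The 7 variables draw from only 7 values {1, 2, 3, 4, 5, 6, 7}, so each is used; only slot 7 can be 4, hence slot 7 = 4.
The 6 still-open variables draw from only 6 values {1, 2, 3, 5, 6, 7}, so each is used; only slot 1 can be 1, hence slot 1 = 1.
The 5 still-open variables draw from only 5 values {2, 3, 5, 6, 7}, so each is used; only slot 5 can be 6, hence slot 5 = 6.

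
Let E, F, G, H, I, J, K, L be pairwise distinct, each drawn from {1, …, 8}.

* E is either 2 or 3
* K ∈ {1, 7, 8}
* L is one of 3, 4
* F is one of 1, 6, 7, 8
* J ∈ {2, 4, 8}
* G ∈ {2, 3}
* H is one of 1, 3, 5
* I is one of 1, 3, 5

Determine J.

The 8 variables together cover exactly {1, 2, 3, 4, 5, 6, 7, 8} — 8 values for 8 variables — and 6 appears only in F's list, so F = 6.
The 7 still-open variables draw from only 7 values {1, 2, 3, 4, 5, 7, 8}, so each is used; only K can be 7, hence K = 7.
Among the 6 still-open variables, 8 fits only J (and all 6 values in {1, 2, 3, 4, 5, 8} must be used), so J = 8.

8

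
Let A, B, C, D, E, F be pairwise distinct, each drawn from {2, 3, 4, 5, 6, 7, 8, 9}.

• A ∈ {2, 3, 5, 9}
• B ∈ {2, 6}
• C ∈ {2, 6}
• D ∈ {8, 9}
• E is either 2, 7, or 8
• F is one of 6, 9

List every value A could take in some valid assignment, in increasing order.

B and C between them cover only {2, 6} — a naked pair. Remove those values from A, E, F.
F's domain is down to {9}, so F = 9. Strike 9 from A, D.
That leaves D = 8. Strike 8 from E.
E must be 7 (only option left).
No further eliminations apply; A can still be any of 3, 5.

3, 5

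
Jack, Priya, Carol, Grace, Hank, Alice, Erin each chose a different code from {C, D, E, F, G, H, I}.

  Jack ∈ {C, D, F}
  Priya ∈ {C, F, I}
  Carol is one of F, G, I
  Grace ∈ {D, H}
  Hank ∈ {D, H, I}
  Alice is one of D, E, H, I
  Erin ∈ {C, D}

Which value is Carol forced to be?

The 7 variables draw from only 7 values {C, D, E, F, G, H, I}, so each is used; only Alice can be E, hence Alice = E.
The 6 still-open variables together cover exactly {C, D, F, G, H, I} — 6 values for 6 variables — and G appears only in Carol's list, so Carol = G.

G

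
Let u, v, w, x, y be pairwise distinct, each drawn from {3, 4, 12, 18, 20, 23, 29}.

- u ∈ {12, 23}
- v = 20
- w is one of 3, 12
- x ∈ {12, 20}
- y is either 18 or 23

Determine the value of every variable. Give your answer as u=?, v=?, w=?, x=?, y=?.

v must be 20 (only option left). Remove 20 from x.
x must be 12 (only option left). Remove 12 from u, w.
u has just one choice, so u = 23. Remove 23 from y.
w's domain is down to {3}, so w = 3.
That leaves y = 18.

u=23, v=20, w=3, x=12, y=18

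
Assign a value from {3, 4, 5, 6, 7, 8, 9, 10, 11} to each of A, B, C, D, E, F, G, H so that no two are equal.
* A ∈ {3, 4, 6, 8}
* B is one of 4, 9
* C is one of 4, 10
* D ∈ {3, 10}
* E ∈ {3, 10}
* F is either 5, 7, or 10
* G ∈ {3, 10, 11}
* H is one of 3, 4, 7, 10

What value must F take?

5

D and E between them cover only {3, 10} — a naked pair. Remove those values from A, C, F, G, H.
That leaves C = 4. Eliminate 4 elsewhere: A, B, H.
G has just one choice, so G = 11.
That leaves H = 7. Remove 7 from F.
So F = 5.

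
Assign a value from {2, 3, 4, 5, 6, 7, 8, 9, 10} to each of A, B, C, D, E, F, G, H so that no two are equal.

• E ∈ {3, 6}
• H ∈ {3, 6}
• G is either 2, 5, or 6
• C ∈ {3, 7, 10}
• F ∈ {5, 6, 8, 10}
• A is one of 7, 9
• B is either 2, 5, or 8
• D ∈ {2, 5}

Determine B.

Among the 8 variables, 9 fits only A (and all 8 values in {2, 3, 5, 6, 7, 8, 9, 10} must be used), so A = 9.
The 7 still-open variables draw from only 7 values {2, 3, 5, 6, 7, 8, 10}, so each is used; only C can be 7, hence C = 7.
The 6 still-open variables together cover exactly {2, 3, 5, 6, 8, 10} — 6 values for 6 variables — and 10 appears only in F's list, so F = 10.
The 5 still-open variables together cover exactly {2, 3, 5, 6, 8} — 5 values for 5 variables — and 8 appears only in B's list, so B = 8.

8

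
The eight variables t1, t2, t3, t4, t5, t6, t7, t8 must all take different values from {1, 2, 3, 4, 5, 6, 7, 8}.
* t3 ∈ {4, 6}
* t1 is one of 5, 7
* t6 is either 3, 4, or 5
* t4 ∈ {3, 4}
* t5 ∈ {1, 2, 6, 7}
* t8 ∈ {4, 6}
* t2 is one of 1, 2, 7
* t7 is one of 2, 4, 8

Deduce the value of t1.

Among the 8 variables, 8 fits only t7 (and all 8 values in {1, 2, 3, 4, 5, 6, 7, 8} must be used), so t7 = 8.
t3 and t8 share exactly the 2 values {4, 6}; by pigeonhole those values go to them, so strike 4, 6 from t4, t5, t6.
t4's domain is down to {3}, so t4 = 3. So t6 can't be 3.
That leaves t6 = 5. Eliminate 5 elsewhere: t1.
So t1 = 7.

7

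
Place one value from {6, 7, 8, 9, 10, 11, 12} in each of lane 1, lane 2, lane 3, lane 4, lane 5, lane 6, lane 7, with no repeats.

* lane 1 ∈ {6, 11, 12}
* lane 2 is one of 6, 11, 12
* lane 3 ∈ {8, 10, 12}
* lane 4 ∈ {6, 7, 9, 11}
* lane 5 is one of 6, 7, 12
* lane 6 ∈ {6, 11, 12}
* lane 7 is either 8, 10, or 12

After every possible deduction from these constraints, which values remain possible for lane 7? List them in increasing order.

8, 10

The 7 variables together cover exactly {6, 7, 8, 9, 10, 11, 12} — 7 values for 7 variables — and 9 appears only in lane 4's list, so lane 4 = 9.
Among the 6 still-open variables, 7 fits only lane 5 (and all 6 values in {6, 7, 8, 10, 11, 12} must be used), so lane 5 = 7.
lane 1, lane 2, lane 6 share exactly the 3 values {6, 11, 12}; by pigeonhole those values go to them, so strike 6, 11, 12 from lane 3, lane 7.
No further eliminations apply; lane 7 can still be any of 8, 10.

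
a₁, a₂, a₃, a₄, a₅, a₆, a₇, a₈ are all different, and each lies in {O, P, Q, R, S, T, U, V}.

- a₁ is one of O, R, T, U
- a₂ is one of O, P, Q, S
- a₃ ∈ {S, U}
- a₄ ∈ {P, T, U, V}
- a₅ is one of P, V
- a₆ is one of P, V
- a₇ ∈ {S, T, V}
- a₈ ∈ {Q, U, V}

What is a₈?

The 8 variables draw from only 8 values {O, P, Q, R, S, T, U, V}, so each is used; only a₁ can be R, hence a₁ = R.
The 7 still-open variables draw from only 7 values {O, P, Q, S, T, U, V}, so each is used; only a₂ can be O, hence a₂ = O.
The 6 still-open variables draw from only 6 values {P, Q, S, T, U, V}, so each is used; only a₈ can be Q, hence a₈ = Q.

Q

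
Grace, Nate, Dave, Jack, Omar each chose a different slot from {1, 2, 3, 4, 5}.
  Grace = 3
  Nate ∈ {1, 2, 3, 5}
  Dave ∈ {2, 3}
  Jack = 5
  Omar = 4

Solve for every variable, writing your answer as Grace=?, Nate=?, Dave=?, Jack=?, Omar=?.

Grace=3, Nate=1, Dave=2, Jack=5, Omar=4

Grace's domain is down to {3}, so Grace = 3. So Nate, Dave can't be 3.
That leaves Dave = 2. Eliminate 2 elsewhere: Nate.
Jack has just one choice, so Jack = 5. Remove 5 from Nate.
Omar must be 4 (only option left).
That leaves Nate = 1.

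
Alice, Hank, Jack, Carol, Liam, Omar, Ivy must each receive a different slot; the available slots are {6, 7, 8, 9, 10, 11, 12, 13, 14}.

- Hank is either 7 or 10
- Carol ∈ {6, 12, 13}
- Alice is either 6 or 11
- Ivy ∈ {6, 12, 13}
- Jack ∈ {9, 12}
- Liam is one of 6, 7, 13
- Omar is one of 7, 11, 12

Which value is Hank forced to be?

10

The 7 variables together cover exactly {6, 7, 9, 10, 11, 12, 13} — 7 values for 7 variables — and 9 appears only in Jack's list, so Jack = 9.
The 6 still-open variables draw from only 6 values {6, 7, 10, 11, 12, 13}, so each is used; only Hank can be 10, hence Hank = 10.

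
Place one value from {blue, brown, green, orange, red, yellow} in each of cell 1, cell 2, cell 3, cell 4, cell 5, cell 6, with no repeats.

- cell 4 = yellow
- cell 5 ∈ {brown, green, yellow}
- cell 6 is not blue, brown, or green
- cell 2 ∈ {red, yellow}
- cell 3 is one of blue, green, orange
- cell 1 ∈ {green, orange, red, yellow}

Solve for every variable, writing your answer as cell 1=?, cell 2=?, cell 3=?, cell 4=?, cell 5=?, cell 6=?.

cell 1=green, cell 2=red, cell 3=blue, cell 4=yellow, cell 5=brown, cell 6=orange

cell 4 must be yellow (only option left). Eliminate yellow elsewhere: cell 1, cell 2, cell 5, cell 6.
cell 2's domain is down to {red}, so cell 2 = red. So cell 1, cell 6 can't be red.
cell 6 must be orange (only option left). Eliminate orange elsewhere: cell 1, cell 3.
That leaves cell 1 = green. Eliminate green elsewhere: cell 3, cell 5.
cell 3 must be blue (only option left).
cell 5 must be brown (only option left).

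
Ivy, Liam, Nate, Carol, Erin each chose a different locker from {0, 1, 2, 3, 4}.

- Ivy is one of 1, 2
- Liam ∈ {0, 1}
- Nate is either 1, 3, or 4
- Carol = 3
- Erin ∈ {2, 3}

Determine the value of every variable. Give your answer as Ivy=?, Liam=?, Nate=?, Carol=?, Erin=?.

Carol must be 3 (only option left). Eliminate 3 elsewhere: Nate, Erin.
Erin has just one choice, so Erin = 2. So Ivy can't be 2.
That leaves Ivy = 1. Remove 1 from Liam, Nate.
Liam's domain is down to {0}, so Liam = 0.
Nate must be 4 (only option left).

Ivy=1, Liam=0, Nate=4, Carol=3, Erin=2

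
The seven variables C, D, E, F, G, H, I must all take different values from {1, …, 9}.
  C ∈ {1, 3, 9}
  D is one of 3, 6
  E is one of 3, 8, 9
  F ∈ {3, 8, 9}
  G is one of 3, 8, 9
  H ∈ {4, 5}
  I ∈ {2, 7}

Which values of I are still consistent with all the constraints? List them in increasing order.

E, F, G between them cover only {3, 8, 9} — a naked triple. Remove those values from C, D.
That leaves C = 1.
D's domain is down to {6}, so D = 6.
No further eliminations apply; I can still be any of 2, 7.

2, 7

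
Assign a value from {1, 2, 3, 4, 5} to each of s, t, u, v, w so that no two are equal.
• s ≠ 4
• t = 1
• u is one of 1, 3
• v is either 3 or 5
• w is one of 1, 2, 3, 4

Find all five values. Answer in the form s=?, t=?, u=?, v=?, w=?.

s=2, t=1, u=3, v=5, w=4

t's domain is down to {1}, so t = 1. Eliminate 1 elsewhere: s, u, w.
u's domain is down to {3}, so u = 3. Strike 3 from s, v, w.
That leaves v = 5. Eliminate 5 elsewhere: s.
That leaves s = 2. Eliminate 2 elsewhere: w.
That leaves w = 4.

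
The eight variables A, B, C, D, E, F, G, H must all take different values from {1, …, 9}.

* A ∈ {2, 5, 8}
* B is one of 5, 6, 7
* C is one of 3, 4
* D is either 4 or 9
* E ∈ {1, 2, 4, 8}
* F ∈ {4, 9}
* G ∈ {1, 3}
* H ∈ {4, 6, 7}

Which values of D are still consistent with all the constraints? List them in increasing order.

4, 9

D and F between them cover only {4, 9} — a naked pair. Remove those values from C, E, H.
C has just one choice, so C = 3. Eliminate 3 elsewhere: G.
G has just one choice, so G = 1. So E can't be 1.
No further eliminations apply; D can still be any of 4, 9.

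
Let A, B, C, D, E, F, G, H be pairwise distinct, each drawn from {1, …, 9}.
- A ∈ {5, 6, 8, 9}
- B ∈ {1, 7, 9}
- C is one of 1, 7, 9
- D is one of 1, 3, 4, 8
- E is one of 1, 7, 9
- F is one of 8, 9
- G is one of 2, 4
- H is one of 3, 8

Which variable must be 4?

D

The 3 variables B, C, E are confined to {1, 7, 9}, which locks those values in; drop them from A, D, F.
F's domain is down to {8}, so F = 8. Remove 8 from A, D, H.
H has just one choice, so H = 3. Remove 3 from D.
So 4 goes to D.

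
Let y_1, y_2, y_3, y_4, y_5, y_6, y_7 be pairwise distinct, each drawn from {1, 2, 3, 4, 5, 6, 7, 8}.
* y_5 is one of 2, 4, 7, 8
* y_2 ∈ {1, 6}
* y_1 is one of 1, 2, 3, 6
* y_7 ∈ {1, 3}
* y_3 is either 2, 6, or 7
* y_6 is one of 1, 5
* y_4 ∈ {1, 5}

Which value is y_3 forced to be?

y_4 and y_6 share exactly the 2 values {1, 5}; by pigeonhole those values go to them, so strike 1, 5 from y_1, y_2, y_7.
That leaves y_2 = 6. Eliminate 6 elsewhere: y_1, y_3.
That leaves y_7 = 3. Remove 3 from y_1.
That leaves y_1 = 2. Eliminate 2 elsewhere: y_3, y_5.
So y_3 = 7.

7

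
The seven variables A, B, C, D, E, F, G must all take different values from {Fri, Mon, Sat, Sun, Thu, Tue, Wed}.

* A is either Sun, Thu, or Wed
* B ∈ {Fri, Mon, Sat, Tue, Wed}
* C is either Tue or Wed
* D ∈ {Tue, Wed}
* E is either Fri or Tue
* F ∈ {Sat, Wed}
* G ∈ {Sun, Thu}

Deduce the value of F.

The 7 variables draw from only 7 values {Fri, Mon, Sat, Sun, Thu, Tue, Wed}, so each is used; only B can be Mon, hence B = Mon.
The 6 still-open variables together cover exactly {Fri, Sat, Sun, Thu, Tue, Wed} — 6 values for 6 variables — and Fri appears only in E's list, so E = Fri.
The 5 still-open variables draw from only 5 values {Sat, Sun, Thu, Tue, Wed}, so each is used; only F can be Sat, hence F = Sat.

Sat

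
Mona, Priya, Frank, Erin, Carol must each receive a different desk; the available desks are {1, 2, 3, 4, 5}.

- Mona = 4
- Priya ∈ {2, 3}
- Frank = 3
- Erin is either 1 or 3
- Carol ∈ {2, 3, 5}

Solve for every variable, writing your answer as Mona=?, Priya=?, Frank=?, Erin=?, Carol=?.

Mona=4, Priya=2, Frank=3, Erin=1, Carol=5

Mona's domain is down to {4}, so Mona = 4.
Frank has just one choice, so Frank = 3. So Priya, Erin, Carol can't be 3.
Erin has just one choice, so Erin = 1.
Priya has just one choice, so Priya = 2. Strike 2 from Carol.
Carol has just one choice, so Carol = 5.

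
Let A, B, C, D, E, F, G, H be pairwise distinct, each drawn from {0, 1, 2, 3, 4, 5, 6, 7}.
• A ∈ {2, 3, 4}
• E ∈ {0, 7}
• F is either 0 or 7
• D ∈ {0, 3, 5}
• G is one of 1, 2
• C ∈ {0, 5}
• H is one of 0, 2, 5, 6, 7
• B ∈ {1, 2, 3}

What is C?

5

Among the 8 variables, 4 fits only A (and all 8 values in {0, 1, 2, 3, 4, 5, 6, 7} must be used), so A = 4.
Among the 7 still-open variables, 6 fits only H (and all 7 values in {0, 1, 2, 3, 5, 6, 7} must be used), so H = 6.
E and F share exactly the 2 values {0, 7}; by pigeonhole those values go to them, so strike 0, 7 from C, D.
So C = 5.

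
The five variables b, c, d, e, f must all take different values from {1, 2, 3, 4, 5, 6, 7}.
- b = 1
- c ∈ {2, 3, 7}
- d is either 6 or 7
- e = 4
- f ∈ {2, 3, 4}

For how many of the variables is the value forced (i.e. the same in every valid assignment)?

2

b has just one choice, so b = 1.
e must be 4 (only option left). So f can't be 4.
Determined: b=1, e=4. The other variables each still have more than one consistent value. That makes 2.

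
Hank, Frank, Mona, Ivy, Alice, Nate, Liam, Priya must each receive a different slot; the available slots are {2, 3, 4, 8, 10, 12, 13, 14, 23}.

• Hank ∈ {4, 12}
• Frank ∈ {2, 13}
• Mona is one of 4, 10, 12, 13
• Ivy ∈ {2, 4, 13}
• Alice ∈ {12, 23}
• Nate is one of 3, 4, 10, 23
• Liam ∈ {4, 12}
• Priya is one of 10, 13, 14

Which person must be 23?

Among the 8 variables, 3 fits only Nate (and all 8 values in {2, 3, 4, 10, 12, 13, 14, 23} must be used), so Nate = 3.
The 7 still-open variables draw from only 7 values {2, 4, 10, 12, 13, 14, 23}, so each is used; only Priya can be 14, hence Priya = 14.
The 6 still-open variables together cover exactly {2, 4, 10, 12, 13, 23} — 6 values for 6 variables — and 10 appears only in Mona's list, so Mona = 10.
The 5 still-open variables together cover exactly {2, 4, 12, 13, 23} — 5 values for 5 variables — and 23 appears only in Alice's list, so Alice = 23.

Alice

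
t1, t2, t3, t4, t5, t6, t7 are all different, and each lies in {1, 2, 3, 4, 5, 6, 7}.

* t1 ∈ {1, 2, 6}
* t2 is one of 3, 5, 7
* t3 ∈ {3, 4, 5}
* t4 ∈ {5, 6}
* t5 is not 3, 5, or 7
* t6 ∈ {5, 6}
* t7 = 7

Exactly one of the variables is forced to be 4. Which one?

t7 has just one choice, so t7 = 7. Remove 7 from t2.
The 2 variables t4 and t6 are confined to {5, 6}, which locks those values in; drop them from t1, t2, t3, t5.
That leaves t2 = 3. Eliminate 3 elsewhere: t3.
So 4 goes to t3.

t3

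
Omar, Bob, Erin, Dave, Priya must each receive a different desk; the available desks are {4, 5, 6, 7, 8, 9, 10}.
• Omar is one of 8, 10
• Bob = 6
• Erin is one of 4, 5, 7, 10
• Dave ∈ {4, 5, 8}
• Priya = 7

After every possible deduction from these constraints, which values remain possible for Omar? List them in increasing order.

8, 10

Bob has just one choice, so Bob = 6.
Priya has just one choice, so Priya = 7. Eliminate 7 elsewhere: Erin.
No further eliminations apply; Omar can still be any of 8, 10.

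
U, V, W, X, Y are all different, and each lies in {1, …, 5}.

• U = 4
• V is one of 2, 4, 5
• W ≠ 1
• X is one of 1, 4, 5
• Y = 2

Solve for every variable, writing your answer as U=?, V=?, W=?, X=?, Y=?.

U=4, V=5, W=3, X=1, Y=2

U's domain is down to {4}, so U = 4. Remove 4 from V, W, X.
Y must be 2 (only option left). Eliminate 2 elsewhere: V, W.
V's domain is down to {5}, so V = 5. Eliminate 5 elsewhere: W, X.
That leaves W = 3.
X has just one choice, so X = 1.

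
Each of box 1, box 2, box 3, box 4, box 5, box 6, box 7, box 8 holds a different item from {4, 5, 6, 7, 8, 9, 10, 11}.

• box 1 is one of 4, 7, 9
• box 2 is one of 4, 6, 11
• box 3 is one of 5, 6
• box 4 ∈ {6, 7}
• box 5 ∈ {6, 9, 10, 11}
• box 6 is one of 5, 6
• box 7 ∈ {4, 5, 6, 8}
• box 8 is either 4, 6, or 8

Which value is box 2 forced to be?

11

The 8 variables draw from only 8 values {4, 5, 6, 7, 8, 9, 10, 11}, so each is used; only box 5 can be 10, hence box 5 = 10.
The 7 still-open variables together cover exactly {4, 5, 6, 7, 8, 9, 11} — 7 values for 7 variables — and 9 appears only in box 1's list, so box 1 = 9.
The 6 still-open variables together cover exactly {4, 5, 6, 7, 8, 11} — 6 values for 6 variables — and 7 appears only in box 4's list, so box 4 = 7.
The 5 still-open variables draw from only 5 values {4, 5, 6, 8, 11}, so each is used; only box 2 can be 11, hence box 2 = 11.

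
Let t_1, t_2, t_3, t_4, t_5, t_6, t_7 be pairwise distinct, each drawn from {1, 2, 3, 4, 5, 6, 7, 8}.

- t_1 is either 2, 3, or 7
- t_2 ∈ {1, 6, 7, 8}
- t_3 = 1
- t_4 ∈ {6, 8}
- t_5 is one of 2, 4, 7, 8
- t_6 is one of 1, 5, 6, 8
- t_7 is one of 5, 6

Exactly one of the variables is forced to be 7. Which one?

t_3 has just one choice, so t_3 = 1. Remove 1 from t_2, t_6.
t_4, t_6, t_7 share exactly the 3 values {5, 6, 8}; by pigeonhole those values go to them, so strike 5, 6, 8 from t_2, t_5.

t_2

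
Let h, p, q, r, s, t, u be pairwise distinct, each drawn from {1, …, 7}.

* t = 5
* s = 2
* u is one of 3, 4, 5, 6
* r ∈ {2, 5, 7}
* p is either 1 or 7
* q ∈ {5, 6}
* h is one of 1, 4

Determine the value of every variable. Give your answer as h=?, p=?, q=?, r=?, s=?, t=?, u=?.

s must be 2 (only option left). Strike 2 from r.
t has just one choice, so t = 5. Eliminate 5 elsewhere: q, r, u.
q's domain is down to {6}, so q = 6. Eliminate 6 elsewhere: u.
r's domain is down to {7}, so r = 7. So p can't be 7.
p must be 1 (only option left). Remove 1 from h.
That leaves h = 4. Remove 4 from u.
u's domain is down to {3}, so u = 3.

h=4, p=1, q=6, r=7, s=2, t=5, u=3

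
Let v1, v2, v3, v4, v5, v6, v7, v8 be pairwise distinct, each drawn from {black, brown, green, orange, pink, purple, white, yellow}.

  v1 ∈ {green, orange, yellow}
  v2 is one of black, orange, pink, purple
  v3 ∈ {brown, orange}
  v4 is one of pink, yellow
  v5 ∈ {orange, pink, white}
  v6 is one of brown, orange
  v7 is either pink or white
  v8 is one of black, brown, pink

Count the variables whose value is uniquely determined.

4

Among the 8 variables, green fits only v1 (and all 8 values in {black, brown, green, orange, pink, purple, white, yellow} must be used), so v1 = green.
Among the 7 still-open variables, purple fits only v2 (and all 7 values in {black, brown, orange, pink, purple, white, yellow} must be used), so v2 = purple.
The 6 still-open variables together cover exactly {black, brown, orange, pink, white, yellow} — 6 values for 6 variables — and black appears only in v8's list, so v8 = black.
The 5 still-open variables draw from only 5 values {brown, orange, pink, white, yellow}, so each is used; only v4 can be yellow, hence v4 = yellow.
v3 and v6 share exactly the 2 values {brown, orange}; by pigeonhole those values go to them, so strike brown, orange from v5.
Determined: v1=green, v2=purple, v4=yellow, v8=black. The other variables each still have more than one consistent value. That makes 4.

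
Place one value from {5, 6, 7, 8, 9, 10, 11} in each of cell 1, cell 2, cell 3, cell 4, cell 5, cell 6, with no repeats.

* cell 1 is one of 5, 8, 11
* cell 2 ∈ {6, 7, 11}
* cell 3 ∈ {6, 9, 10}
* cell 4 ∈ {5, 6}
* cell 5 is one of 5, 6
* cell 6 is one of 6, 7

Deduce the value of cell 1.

8

cell 4 and cell 5 share exactly the 2 values {5, 6}; by pigeonhole those values go to them, so strike 5, 6 from cell 1, cell 2, cell 3, cell 6.
cell 6 has just one choice, so cell 6 = 7. Eliminate 7 elsewhere: cell 2.
cell 2's domain is down to {11}, so cell 2 = 11. Eliminate 11 elsewhere: cell 1.
So cell 1 = 8.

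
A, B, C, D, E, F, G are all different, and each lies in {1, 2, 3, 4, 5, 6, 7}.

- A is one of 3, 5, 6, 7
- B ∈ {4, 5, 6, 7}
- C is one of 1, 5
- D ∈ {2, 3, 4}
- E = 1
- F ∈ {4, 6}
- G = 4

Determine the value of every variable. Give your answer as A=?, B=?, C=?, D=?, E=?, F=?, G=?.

E has just one choice, so E = 1. Remove 1 from C.
G has just one choice, so G = 4. Eliminate 4 elsewhere: B, D, F.
C must be 5 (only option left). Eliminate 5 elsewhere: A, B.
F's domain is down to {6}, so F = 6. Remove 6 from A, B.
B has just one choice, so B = 7. Eliminate 7 elsewhere: A.
A has just one choice, so A = 3. Eliminate 3 elsewhere: D.
D's domain is down to {2}, so D = 2.

A=3, B=7, C=5, D=2, E=1, F=6, G=4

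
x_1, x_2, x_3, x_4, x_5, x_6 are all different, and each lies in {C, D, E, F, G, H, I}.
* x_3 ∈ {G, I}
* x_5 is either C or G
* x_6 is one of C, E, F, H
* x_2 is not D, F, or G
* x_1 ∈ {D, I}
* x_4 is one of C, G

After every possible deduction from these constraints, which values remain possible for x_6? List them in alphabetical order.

x_4 and x_5 between them cover only {C, G} — a naked pair. Remove those values from x_2, x_3, x_6.
x_3 has just one choice, so x_3 = I. So x_1, x_2 can't be I.
x_1's domain is down to {D}, so x_1 = D.
No further eliminations apply; x_6 can still be any of E, F, H.

E, F, H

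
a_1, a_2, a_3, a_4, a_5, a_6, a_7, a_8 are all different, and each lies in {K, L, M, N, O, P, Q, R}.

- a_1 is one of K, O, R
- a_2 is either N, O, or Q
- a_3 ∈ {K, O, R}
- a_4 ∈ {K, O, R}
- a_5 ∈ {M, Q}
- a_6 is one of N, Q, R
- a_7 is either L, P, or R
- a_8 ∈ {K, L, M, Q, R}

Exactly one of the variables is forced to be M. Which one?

The 8 variables draw from only 8 values {K, L, M, N, O, P, Q, R}, so each is used; only a_7 can be P, hence a_7 = P.
Among the 7 still-open variables, L fits only a_8 (and all 7 values in {K, L, M, N, O, Q, R} must be used), so a_8 = L.
The 6 still-open variables draw from only 6 values {K, M, N, O, Q, R}, so each is used; only a_5 can be M, hence a_5 = M.

a_5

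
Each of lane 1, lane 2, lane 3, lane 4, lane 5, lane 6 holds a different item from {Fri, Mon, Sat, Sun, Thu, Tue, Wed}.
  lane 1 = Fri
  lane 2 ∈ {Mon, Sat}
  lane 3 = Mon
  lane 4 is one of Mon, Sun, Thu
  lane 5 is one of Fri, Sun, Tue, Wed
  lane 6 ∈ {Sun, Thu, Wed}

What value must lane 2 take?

lane 1 has just one choice, so lane 1 = Fri. So lane 5 can't be Fri.
lane 3's domain is down to {Mon}, so lane 3 = Mon. Remove Mon from lane 2, lane 4.
So lane 2 = Sat.

Sat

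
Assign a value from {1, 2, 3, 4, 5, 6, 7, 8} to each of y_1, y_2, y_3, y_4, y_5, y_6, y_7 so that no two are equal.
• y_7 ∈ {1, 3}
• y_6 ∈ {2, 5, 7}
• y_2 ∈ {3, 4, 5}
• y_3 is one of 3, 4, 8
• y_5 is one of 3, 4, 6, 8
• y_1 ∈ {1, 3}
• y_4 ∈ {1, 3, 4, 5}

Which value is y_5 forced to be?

y_1 and y_7 share exactly the 2 values {1, 3}; by pigeonhole those values go to them, so strike 1, 3 from y_2, y_3, y_4, y_5.
y_2 and y_4 between them cover only {4, 5} — a naked pair. Remove those values from y_3, y_5, y_6.
y_3's domain is down to {8}, so y_3 = 8. Eliminate 8 elsewhere: y_5.
So y_5 = 6.

6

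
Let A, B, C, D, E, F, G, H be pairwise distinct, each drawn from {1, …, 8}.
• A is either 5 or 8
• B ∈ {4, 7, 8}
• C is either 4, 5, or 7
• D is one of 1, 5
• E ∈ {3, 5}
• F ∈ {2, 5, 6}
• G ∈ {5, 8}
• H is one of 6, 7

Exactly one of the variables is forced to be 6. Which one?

H

The 8 variables together cover exactly {1, 2, 3, 4, 5, 6, 7, 8} — 8 values for 8 variables — and 1 appears only in D's list, so D = 1.
The 7 still-open variables together cover exactly {2, 3, 4, 5, 6, 7, 8} — 7 values for 7 variables — and 2 appears only in F's list, so F = 2.
The 6 still-open variables together cover exactly {3, 4, 5, 6, 7, 8} — 6 values for 6 variables — and 3 appears only in E's list, so E = 3.
Among the 5 still-open variables, 6 fits only H (and all 5 values in {4, 5, 6, 7, 8} must be used), so H = 6.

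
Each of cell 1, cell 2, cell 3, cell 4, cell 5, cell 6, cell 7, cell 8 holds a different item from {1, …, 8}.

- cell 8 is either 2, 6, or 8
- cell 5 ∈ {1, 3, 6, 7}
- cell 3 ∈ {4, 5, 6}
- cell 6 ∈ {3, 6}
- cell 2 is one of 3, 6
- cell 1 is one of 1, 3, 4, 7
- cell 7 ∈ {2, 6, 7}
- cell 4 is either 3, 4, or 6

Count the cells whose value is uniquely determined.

The 8 variables together cover exactly {1, 2, 3, 4, 5, 6, 7, 8} — 8 values for 8 variables — and 5 appears only in cell 3's list, so cell 3 = 5.
The 7 still-open variables together cover exactly {1, 2, 3, 4, 6, 7, 8} — 7 values for 7 variables — and 8 appears only in cell 8's list, so cell 8 = 8.
Among the 6 still-open variables, 2 fits only cell 7 (and all 6 values in {1, 2, 3, 4, 6, 7} must be used), so cell 7 = 2.
cell 2 and cell 6 share exactly the 2 values {3, 6}; by pigeonhole those values go to them, so strike 3, 6 from cell 1, cell 4, cell 5.
cell 4 has just one choice, so cell 4 = 4. Remove 4 from cell 1.
Determined: cell 3=5, cell 4=4, cell 7=2, cell 8=8. The other cells each still have more than one consistent value. That makes 4.

4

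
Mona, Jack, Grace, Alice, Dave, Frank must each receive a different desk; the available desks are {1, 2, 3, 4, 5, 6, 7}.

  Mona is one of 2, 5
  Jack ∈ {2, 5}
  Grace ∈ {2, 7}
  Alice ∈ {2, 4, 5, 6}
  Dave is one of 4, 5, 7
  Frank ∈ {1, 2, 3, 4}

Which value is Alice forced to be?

The 2 variables Mona and Jack are confined to {2, 5}, which locks those values in; drop them from Grace, Alice, Dave, Frank.
Grace has just one choice, so Grace = 7. Remove 7 from Dave.
That leaves Dave = 4. Strike 4 from Alice, Frank.
So Alice = 6.

6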